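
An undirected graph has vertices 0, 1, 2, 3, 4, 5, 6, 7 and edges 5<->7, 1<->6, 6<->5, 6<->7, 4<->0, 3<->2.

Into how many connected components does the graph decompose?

From 0: component {0, 4}.
From 1: component {1, 5, 6, 7}.
From 2: component {2, 3}.
That's 3 components.

3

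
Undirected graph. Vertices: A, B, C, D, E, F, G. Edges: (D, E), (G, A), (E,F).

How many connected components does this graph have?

4

From A: component {A, G}.
From B: component {B}.
From C: component {C}.
From D: component {D, E, F}.
That's 4 components.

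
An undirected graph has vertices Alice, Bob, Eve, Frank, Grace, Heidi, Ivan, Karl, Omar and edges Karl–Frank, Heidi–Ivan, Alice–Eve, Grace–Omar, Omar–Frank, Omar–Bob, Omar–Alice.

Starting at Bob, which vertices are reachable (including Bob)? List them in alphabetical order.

Start at Bob.
Its neighbours: Omar.
Then their neighbours: Alice, Frank, Grace.
Then next layer: Eve, Karl.
Nothing further is reachable.

Alice, Bob, Eve, Frank, Grace, Karl, Omar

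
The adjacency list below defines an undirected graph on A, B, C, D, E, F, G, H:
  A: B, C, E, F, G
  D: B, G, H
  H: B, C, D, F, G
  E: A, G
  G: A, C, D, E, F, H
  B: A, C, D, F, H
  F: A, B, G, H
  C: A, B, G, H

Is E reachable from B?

Yes

Explore from B.
Distance 1: reach A, C, D, F, H.
Distance 2: reach E, G.
Found E.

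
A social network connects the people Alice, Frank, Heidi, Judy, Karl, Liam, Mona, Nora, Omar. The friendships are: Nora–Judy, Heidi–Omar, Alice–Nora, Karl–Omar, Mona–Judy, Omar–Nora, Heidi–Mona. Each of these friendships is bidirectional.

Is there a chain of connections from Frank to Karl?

No

Frank has no edges, so nothing is reachable from it.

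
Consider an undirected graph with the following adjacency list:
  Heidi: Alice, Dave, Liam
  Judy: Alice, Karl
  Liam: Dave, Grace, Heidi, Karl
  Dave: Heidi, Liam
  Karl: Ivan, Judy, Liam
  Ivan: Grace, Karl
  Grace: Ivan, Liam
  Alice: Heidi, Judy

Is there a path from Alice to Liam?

Yes

Explore from Alice.
Distance 1: reach Heidi, Judy.
Distance 2: reach Dave, Karl, Liam.
Found Liam.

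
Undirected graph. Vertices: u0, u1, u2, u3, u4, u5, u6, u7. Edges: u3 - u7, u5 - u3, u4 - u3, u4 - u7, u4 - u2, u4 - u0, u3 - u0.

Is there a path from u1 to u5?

No

u1 has no edges, so nothing is reachable from it.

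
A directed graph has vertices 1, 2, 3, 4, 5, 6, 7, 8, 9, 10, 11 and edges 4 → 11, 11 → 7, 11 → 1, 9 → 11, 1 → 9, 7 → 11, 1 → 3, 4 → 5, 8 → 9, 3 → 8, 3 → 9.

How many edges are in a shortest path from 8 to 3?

4

Distance 0: 8.
Distance 1: 9.
Distance 2: 11.
Distance 3: 1, 7.
Distance 4: 3 — contains 3.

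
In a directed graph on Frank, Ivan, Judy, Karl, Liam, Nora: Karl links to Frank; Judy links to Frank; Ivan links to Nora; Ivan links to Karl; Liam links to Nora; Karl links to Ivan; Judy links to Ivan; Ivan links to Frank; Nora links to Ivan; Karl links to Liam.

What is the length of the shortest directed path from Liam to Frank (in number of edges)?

3

Distance 0: Liam.
Distance 1: Nora.
Distance 2: Ivan.
Distance 3: Frank, Karl — contains Frank.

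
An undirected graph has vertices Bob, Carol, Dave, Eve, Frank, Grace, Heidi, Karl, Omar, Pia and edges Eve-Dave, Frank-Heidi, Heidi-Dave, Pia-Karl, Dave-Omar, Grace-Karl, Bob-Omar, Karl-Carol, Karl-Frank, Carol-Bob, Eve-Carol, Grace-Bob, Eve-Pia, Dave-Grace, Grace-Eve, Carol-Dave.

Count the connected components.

1

From Bob: component {Bob, Carol, Dave, Eve, Frank, Grace, Heidi, Karl, Omar, Pia}.
That's 1 component.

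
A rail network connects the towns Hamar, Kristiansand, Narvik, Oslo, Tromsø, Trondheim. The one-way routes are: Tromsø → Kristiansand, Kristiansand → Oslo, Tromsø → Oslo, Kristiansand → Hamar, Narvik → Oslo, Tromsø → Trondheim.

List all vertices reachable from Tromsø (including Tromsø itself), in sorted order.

Hamar, Kristiansand, Oslo, Tromsø, Trondheim

Start at Tromsø.
Its neighbours: Kristiansand, Oslo, Trondheim.
Then their neighbours: Hamar.
Nothing further is reachable.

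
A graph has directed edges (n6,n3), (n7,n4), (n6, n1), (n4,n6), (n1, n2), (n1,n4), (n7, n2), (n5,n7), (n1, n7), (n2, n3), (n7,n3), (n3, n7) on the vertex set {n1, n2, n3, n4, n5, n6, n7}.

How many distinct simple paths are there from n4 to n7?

3

n4→n6→n1→n2→n3→n7
n4→n6→n1→n7
n4→n6→n3→n7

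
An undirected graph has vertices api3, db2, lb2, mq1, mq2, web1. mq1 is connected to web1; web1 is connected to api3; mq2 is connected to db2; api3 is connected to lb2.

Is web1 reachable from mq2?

No

Explore from mq2.
Distance 1: reach db2.
The search is exhausted without reaching web1; it lies in a different component.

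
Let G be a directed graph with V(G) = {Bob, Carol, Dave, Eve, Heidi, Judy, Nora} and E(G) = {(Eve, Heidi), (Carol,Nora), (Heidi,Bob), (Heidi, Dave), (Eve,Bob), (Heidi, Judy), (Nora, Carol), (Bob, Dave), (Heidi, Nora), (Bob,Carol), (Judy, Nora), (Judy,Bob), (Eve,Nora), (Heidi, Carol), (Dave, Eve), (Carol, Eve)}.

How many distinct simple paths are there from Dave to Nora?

7

Dave→Eve→Bob→Carol→Nora
Dave→Eve→Heidi→Bob→Carol→Nora
Dave→Eve→Heidi→Carol→Nora
Dave→Eve→Heidi→Judy→Bob→Carol→Nora
Dave→Eve→Heidi→Judy→Nora
Dave→Eve→Heidi→Nora
Dave→Eve→Nora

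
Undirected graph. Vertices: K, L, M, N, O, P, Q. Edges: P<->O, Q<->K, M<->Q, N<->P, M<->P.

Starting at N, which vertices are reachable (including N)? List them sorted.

Start at N.
Its neighbours: P.
Then their neighbours: M, O.
Then next layer: Q.
Then next layer: K.
Nothing further is reachable.

K, M, N, O, P, Q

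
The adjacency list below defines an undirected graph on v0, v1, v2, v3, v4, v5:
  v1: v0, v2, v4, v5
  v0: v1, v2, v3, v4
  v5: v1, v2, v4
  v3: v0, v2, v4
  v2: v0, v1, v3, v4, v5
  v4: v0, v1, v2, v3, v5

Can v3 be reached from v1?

Yes

Explore from v1.
Distance 1: reach v0, v2, v4, v5.
Distance 2: reach v3.
Found v3.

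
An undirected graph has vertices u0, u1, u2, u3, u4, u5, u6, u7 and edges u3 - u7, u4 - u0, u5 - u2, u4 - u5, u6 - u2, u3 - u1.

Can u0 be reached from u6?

Yes

Explore from u6.
Distance 1: reach u2.
Distance 2: reach u5.
Distance 3: reach u4.
Distance 4: reach u0.
Found u0.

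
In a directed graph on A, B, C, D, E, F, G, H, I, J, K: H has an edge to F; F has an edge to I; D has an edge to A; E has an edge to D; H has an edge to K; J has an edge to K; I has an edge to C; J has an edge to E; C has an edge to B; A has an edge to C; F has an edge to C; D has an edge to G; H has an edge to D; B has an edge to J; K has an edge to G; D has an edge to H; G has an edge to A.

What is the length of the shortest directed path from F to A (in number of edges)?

6

Distance 0: F.
Distance 1: C, I.
Distance 2: B.
Distance 3: J.
Distance 4: E, K.
Distance 5: D, G.
Distance 6: A, H — contains A.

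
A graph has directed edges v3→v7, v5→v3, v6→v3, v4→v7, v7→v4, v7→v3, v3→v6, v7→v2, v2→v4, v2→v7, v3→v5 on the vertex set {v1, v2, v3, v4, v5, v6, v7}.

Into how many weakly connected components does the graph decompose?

From v1: component {v1}.
From v2: component {v2, v3, v4, v5, v6, v7}.
That's 2 components.

2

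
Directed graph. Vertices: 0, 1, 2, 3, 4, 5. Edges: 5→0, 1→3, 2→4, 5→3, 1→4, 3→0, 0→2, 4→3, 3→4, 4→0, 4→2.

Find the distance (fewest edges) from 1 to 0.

Distance 0: 1.
Distance 1: 3, 4.
Distance 2: 0, 2 — contains 0.

2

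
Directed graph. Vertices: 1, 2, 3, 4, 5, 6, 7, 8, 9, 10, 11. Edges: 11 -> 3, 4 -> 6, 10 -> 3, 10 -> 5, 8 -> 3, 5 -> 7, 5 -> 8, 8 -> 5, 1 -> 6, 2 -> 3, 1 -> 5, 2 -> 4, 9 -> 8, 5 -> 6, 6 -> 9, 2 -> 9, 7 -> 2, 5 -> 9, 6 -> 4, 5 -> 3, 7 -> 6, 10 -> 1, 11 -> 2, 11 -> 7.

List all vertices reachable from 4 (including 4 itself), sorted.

2, 3, 4, 5, 6, 7, 8, 9

Start at 4.
Its neighbours: 6.
Then their neighbours: 9.
Then next layer: 8.
Then next layer: 3, 5.
Then next layer: 7.
Then next layer: 2.
Nothing further is reachable.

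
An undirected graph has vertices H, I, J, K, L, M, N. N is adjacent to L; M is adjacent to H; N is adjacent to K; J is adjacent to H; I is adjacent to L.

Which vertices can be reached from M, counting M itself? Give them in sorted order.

H, J, M

Start at M.
Its neighbours: H.
Then their neighbours: J.
Nothing further is reachable.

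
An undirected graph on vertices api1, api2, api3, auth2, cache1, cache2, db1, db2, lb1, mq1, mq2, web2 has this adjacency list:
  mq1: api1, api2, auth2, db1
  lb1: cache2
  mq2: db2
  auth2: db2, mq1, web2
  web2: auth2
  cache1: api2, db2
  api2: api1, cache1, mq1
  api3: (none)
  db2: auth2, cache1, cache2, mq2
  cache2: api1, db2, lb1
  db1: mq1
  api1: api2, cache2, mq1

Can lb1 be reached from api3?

No

api3 has no edges, so nothing is reachable from it.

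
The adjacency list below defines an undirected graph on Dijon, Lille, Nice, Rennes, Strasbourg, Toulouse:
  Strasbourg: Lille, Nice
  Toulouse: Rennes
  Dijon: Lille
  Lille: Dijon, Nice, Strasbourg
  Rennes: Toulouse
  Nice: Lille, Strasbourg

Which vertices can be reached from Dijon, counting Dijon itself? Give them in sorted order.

Start at Dijon.
Its neighbours: Lille.
Then their neighbours: Nice, Strasbourg.
Nothing further is reachable.

Dijon, Lille, Nice, Strasbourg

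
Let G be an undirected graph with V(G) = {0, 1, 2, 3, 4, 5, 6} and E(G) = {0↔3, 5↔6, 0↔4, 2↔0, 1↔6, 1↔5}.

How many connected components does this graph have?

From 0: component {0, 2, 3, 4}.
From 1: component {1, 5, 6}.
That's 2 components.

2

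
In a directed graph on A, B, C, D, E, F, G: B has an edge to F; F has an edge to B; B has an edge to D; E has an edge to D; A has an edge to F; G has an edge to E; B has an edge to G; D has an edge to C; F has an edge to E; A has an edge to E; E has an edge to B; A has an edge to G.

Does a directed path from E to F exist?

Explore from E.
Distance 1: reach B, D.
Distance 2: reach C, F, G.
Found F.

Yes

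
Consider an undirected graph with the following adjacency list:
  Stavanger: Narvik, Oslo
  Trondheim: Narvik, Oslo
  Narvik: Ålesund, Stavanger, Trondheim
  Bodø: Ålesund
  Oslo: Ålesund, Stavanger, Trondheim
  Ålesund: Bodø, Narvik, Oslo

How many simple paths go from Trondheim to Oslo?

Trondheim–Narvik–Ålesund–Oslo
Trondheim–Narvik–Stavanger–Oslo
Trondheim–Oslo

3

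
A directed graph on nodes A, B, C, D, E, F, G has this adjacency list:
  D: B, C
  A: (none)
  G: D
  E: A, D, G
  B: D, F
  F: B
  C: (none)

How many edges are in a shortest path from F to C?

Distance 0: F.
Distance 1: B.
Distance 2: D.
Distance 3: C — contains C.

3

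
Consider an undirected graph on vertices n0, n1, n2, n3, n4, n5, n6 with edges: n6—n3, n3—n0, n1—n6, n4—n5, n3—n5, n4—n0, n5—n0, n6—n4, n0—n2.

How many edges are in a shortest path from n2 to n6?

3

Distance 0: n2.
Distance 1: n0.
Distance 2: n3, n4, n5.
Distance 3: n6 — contains n6.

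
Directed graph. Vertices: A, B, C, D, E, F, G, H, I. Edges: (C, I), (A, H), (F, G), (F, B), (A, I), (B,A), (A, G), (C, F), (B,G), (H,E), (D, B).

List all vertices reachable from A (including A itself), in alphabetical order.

Start at A.
Its neighbours: G, H, I.
Then their neighbours: E.
Nothing further is reachable.

A, E, G, H, I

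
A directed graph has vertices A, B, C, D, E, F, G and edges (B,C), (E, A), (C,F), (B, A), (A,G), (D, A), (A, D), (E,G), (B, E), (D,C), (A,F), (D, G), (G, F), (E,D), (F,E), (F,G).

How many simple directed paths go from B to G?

22

B→A→D→C→F→E→G
B→A→D→C→F→G
B→A→D→G
B→A→F→E→D→G
B→A→F→E→G
B→A→F→G
B→A→G
B→C→F→E→A→D→G
... and 14 more.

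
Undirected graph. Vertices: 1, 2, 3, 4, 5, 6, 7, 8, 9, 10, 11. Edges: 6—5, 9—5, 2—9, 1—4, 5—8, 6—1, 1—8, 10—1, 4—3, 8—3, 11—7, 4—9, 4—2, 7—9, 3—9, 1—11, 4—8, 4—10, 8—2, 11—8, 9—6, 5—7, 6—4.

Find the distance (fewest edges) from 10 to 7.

3

Distance 0: 10.
Distance 1: 1, 4.
Distance 2: 2, 3, 6, 8, 9, 11.
Distance 3: 5, 7 — contains 7.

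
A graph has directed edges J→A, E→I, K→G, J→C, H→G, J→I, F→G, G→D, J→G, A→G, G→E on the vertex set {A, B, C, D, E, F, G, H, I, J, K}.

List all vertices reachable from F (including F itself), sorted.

Start at F.
Its neighbours: G.
Then their neighbours: D, E.
Then next layer: I.
Nothing further is reachable.

D, E, F, G, I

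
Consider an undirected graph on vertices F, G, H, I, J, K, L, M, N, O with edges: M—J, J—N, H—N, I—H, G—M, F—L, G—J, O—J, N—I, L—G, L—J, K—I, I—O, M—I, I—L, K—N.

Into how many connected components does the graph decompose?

From F: component {F, G, H, I, J, K, L, M, N, O}.
That's 1 component.

1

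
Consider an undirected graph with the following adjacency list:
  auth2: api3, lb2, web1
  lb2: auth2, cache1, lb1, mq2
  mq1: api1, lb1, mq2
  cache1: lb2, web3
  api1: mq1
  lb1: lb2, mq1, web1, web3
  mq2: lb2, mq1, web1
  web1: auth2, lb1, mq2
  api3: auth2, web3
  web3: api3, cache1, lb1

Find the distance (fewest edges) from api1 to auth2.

4

Distance 0: api1.
Distance 1: mq1.
Distance 2: lb1, mq2.
Distance 3: lb2, web1, web3.
Distance 4: api3, auth2, cache1 — contains auth2.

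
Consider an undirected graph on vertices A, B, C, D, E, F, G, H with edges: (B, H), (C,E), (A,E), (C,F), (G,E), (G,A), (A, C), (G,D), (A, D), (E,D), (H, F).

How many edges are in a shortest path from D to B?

5

Distance 0: D.
Distance 1: A, E, G.
Distance 2: C.
Distance 3: F.
Distance 4: H.
Distance 5: B — contains B.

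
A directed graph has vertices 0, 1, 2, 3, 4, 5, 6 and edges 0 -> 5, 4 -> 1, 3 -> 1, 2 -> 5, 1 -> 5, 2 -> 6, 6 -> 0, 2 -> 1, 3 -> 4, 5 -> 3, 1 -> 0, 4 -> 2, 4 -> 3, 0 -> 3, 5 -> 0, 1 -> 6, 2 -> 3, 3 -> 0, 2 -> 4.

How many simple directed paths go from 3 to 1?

3→1
3→4→1
3→4→2→1

3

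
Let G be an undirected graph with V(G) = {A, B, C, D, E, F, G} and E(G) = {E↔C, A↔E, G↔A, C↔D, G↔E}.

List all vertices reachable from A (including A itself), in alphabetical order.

A, C, D, E, G

Start at A.
Its neighbours: E, G.
Then their neighbours: C.
Then next layer: D.
Nothing further is reachable.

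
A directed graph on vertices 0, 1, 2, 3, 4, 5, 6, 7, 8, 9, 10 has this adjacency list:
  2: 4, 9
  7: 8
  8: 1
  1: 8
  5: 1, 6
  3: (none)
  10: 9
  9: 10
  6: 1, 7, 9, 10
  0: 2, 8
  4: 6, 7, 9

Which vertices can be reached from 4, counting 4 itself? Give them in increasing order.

Start at 4.
Its neighbours: 6, 7, 9.
Then their neighbours: 1, 8, 10.
Nothing further is reachable.

1, 4, 6, 7, 8, 9, 10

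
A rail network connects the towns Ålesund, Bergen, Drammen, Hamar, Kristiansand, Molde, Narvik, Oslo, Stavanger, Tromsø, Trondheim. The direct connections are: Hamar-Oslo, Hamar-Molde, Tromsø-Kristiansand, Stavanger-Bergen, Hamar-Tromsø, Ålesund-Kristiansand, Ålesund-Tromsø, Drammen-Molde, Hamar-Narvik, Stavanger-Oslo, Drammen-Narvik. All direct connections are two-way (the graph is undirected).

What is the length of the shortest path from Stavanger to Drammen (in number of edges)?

Distance 0: Stavanger.
Distance 1: Bergen, Oslo.
Distance 2: Hamar.
Distance 3: Molde, Narvik, Tromsø.
Distance 4: Ålesund, Drammen, Kristiansand — contains Drammen.

4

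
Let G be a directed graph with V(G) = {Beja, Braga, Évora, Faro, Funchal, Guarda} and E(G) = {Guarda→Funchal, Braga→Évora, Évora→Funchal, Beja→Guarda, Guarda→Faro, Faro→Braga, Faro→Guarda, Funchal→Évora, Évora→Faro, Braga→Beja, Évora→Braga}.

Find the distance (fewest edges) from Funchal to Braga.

2

Distance 0: Funchal.
Distance 1: Évora.
Distance 2: Braga, Faro — contains Braga.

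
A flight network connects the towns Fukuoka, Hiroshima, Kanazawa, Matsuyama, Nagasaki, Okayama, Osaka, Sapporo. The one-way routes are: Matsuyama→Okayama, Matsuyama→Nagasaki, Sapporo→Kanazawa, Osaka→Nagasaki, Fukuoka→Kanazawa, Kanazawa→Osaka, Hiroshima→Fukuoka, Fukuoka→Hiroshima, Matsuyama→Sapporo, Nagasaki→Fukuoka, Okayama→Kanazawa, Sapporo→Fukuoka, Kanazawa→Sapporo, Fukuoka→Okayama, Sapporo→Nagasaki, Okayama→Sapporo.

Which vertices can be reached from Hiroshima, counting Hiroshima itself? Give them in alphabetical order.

Start at Hiroshima.
Its neighbours: Fukuoka.
Then their neighbours: Kanazawa, Okayama.
Then next layer: Osaka, Sapporo.
Then next layer: Nagasaki.
Nothing further is reachable.

Fukuoka, Hiroshima, Kanazawa, Nagasaki, Okayama, Osaka, Sapporo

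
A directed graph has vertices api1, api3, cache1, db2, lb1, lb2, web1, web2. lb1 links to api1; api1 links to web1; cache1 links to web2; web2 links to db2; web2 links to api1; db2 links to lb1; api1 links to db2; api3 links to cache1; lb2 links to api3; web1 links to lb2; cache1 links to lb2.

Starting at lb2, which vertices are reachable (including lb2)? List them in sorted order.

Start at lb2.
Its neighbours: api3.
Then their neighbours: cache1.
Then next layer: web2.
Then next layer: api1, db2.
Then next layer: lb1, web1.
Every vertex is now reached.

api1, api3, cache1, db2, lb1, lb2, web1, web2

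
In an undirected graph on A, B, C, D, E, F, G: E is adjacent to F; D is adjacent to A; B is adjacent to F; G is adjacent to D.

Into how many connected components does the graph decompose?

From A: component {A, D, G}.
From B: component {B, E, F}.
From C: component {C}.
That's 3 components.

3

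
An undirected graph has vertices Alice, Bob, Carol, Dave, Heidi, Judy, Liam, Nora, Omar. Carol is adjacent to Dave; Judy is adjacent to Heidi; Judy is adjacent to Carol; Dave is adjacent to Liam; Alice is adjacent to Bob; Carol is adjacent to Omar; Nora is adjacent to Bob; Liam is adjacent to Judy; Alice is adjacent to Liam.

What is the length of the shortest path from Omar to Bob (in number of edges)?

5

Distance 0: Omar.
Distance 1: Carol.
Distance 2: Dave, Judy.
Distance 3: Heidi, Liam.
Distance 4: Alice.
Distance 5: Bob — contains Bob.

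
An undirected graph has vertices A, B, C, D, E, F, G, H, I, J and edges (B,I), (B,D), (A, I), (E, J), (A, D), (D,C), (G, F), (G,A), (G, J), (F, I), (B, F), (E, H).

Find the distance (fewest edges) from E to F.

Distance 0: E.
Distance 1: H, J.
Distance 2: G.
Distance 3: A, F — contains F.

3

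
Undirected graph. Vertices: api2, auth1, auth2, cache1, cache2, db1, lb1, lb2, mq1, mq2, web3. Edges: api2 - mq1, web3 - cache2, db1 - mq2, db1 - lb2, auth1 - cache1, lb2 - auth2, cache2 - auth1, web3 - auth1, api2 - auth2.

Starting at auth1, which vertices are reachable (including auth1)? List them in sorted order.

Start at auth1.
Its neighbours: cache1, cache2, web3.
Nothing further is reachable.

auth1, cache1, cache2, web3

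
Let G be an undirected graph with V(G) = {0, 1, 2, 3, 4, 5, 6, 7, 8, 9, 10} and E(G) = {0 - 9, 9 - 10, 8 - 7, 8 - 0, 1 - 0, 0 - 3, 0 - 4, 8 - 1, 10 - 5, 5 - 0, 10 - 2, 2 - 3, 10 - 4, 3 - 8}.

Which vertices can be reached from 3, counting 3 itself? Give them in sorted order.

Start at 3.
Its neighbours: 0, 2, 8.
Then their neighbours: 1, 4, 5, 7, 9, 10.
Nothing further is reachable.

0, 1, 2, 3, 4, 5, 7, 8, 9, 10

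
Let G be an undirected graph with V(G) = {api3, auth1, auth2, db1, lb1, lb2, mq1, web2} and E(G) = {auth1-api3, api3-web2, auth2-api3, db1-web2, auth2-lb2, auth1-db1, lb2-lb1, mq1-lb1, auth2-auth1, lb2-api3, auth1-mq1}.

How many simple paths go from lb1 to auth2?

lb1–lb2–api3–auth1–auth2
lb1–lb2–api3–auth2
lb1–lb2–api3–web2–db1–auth1–auth2
lb1–lb2–auth2
lb1–mq1–auth1–api3–auth2
lb1–mq1–auth1–api3–lb2–auth2
lb1–mq1–auth1–auth2
lb1–mq1–auth1–db1–web2–api3–auth2
lb1–mq1–auth1–db1–web2–api3–lb2–auth2

9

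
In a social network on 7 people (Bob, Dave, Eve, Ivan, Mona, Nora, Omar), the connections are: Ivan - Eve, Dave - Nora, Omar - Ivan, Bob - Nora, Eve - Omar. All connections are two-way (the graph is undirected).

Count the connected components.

From Bob: component {Bob, Dave, Nora}.
From Eve: component {Eve, Ivan, Omar}.
From Mona: component {Mona}.
That's 3 components.

3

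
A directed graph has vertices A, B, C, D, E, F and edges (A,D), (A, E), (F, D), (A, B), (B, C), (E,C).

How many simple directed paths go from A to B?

A→B

1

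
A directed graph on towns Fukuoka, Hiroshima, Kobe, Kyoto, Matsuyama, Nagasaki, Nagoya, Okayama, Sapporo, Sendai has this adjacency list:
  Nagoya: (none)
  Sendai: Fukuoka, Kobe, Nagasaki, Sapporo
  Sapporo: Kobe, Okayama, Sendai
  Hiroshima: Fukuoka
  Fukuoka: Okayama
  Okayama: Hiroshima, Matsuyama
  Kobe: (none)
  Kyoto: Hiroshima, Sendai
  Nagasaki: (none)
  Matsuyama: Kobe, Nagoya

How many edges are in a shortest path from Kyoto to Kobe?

Distance 0: Kyoto.
Distance 1: Hiroshima, Sendai.
Distance 2: Fukuoka, Kobe, Nagasaki, Sapporo — contains Kobe.

2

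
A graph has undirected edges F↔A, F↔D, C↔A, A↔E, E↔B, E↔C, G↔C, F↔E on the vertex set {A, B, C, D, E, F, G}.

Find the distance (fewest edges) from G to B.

3

Distance 0: G.
Distance 1: C.
Distance 2: A, E.
Distance 3: B, F — contains B.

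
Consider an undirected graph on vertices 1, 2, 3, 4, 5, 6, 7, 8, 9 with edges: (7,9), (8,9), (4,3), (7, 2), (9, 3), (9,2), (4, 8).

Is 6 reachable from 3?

No

Explore from 3.
Distance 1: reach 4, 9.
Distance 2: reach 2, 7, 8.
The search is exhausted without reaching 6; it lies in a different component.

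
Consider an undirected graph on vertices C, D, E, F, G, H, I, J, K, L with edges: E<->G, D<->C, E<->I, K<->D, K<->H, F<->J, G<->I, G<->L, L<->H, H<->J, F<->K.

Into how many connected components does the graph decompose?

From C: component {C, D, E, F, G, H, I, J, K, L}.
That's 1 component.

1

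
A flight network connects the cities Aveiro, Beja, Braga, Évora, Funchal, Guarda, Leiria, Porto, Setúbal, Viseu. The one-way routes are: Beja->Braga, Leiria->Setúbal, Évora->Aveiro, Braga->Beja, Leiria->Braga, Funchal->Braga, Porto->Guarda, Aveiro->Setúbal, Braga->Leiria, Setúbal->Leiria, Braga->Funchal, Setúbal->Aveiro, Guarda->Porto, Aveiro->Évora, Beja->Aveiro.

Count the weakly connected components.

From Aveiro: component {Aveiro, Beja, Braga, Évora, Funchal, Leiria, Setúbal}.
From Guarda: component {Guarda, Porto}.
From Viseu: component {Viseu}.
That's 3 components.

3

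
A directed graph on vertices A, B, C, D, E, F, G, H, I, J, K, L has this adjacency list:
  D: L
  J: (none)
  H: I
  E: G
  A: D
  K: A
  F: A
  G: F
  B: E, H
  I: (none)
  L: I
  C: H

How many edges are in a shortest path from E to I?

Distance 0: E.
Distance 1: G.
Distance 2: F.
Distance 3: A.
Distance 4: D.
Distance 5: L.
Distance 6: I — contains I.

6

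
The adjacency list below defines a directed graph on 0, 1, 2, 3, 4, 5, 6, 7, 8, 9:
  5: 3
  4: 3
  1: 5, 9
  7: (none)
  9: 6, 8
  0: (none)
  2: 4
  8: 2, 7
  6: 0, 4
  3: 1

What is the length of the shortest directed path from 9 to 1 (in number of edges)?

4

Distance 0: 9.
Distance 1: 6, 8.
Distance 2: 0, 2, 4, 7.
Distance 3: 3.
Distance 4: 1 — contains 1.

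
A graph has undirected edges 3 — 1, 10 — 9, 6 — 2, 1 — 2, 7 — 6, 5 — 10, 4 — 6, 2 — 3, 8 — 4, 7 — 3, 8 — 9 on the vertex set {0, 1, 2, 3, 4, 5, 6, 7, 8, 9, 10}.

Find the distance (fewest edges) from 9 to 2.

4

Distance 0: 9.
Distance 1: 8, 10.
Distance 2: 4, 5.
Distance 3: 6.
Distance 4: 2, 7 — contains 2.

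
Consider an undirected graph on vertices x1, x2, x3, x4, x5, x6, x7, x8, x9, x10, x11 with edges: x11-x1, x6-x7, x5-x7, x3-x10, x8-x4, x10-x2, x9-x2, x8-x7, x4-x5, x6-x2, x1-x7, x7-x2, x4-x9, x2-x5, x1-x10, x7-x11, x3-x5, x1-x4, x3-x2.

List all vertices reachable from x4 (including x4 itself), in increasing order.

x1, x2, x3, x4, x5, x6, x7, x8, x9, x10, x11

Start at x4.
Its neighbours: x1, x5, x8, x9.
Then their neighbours: x2, x3, x7, x10, x11.
Then next layer: x6.
Every vertex is now reached.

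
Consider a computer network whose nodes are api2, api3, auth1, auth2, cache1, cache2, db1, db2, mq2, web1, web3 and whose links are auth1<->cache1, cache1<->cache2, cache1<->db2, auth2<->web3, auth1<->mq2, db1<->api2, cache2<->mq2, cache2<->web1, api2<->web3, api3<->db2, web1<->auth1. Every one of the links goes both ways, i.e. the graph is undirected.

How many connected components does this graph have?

From api2: component {api2, auth2, db1, web3}.
From api3: component {api3, auth1, cache1, cache2, db2, mq2, web1}.
That's 2 components.

2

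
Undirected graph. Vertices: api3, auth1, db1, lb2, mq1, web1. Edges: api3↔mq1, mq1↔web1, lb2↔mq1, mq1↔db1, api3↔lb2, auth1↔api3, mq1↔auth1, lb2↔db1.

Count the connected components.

From api3: component {api3, auth1, db1, lb2, mq1, web1}.
That's 1 component.

1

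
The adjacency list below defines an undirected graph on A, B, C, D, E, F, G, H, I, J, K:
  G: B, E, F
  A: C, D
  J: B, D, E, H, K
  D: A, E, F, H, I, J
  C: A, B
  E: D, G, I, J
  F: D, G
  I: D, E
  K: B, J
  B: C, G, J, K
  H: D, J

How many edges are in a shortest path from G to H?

Distance 0: G.
Distance 1: B, E, F.
Distance 2: C, D, I, J, K.
Distance 3: A, H — contains H.

3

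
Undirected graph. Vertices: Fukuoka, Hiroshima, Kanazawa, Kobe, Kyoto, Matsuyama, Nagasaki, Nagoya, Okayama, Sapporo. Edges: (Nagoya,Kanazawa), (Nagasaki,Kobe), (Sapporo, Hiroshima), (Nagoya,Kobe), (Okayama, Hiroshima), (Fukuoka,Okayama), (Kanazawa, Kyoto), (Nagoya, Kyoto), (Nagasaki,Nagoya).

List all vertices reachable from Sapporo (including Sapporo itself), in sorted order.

Start at Sapporo.
Its neighbours: Hiroshima.
Then their neighbours: Okayama.
Then next layer: Fukuoka.
Nothing further is reachable.

Fukuoka, Hiroshima, Okayama, Sapporo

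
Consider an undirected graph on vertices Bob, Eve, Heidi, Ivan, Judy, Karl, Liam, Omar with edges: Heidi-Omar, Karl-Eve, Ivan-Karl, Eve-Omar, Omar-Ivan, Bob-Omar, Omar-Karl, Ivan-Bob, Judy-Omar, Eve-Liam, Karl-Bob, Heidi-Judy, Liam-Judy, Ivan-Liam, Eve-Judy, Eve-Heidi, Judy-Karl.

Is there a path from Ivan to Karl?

Explore from Ivan.
Distance 1: reach Bob, Karl, Liam, Omar.
Found Karl.

Yes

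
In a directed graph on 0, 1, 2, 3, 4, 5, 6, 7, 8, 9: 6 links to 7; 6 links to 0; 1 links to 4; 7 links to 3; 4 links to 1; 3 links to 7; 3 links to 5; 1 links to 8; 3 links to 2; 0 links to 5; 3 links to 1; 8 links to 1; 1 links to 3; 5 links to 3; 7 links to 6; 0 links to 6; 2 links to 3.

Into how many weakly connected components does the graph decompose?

From 0: component {0, 1, 2, 3, 4, 5, 6, 7, 8}.
From 9: component {9}.
That's 2 components.

2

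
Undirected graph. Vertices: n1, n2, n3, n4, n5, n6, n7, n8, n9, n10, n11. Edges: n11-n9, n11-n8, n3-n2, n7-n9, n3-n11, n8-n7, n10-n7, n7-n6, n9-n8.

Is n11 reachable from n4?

No

n4 has no edges, so nothing is reachable from it.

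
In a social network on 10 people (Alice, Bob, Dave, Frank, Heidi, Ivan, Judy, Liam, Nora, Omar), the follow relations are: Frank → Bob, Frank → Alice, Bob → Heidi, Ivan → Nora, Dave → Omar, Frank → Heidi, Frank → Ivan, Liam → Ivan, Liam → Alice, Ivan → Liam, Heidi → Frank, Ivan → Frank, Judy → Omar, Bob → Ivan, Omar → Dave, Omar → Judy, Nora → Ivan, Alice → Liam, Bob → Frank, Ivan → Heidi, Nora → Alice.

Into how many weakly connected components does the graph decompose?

2

From Alice: component {Alice, Bob, Frank, Heidi, Ivan, Liam, Nora}.
From Dave: component {Dave, Judy, Omar}.
That's 2 components.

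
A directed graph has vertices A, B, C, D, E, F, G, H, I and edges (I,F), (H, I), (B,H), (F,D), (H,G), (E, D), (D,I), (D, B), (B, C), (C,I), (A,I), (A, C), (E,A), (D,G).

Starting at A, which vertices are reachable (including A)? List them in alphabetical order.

A, B, C, D, F, G, H, I

Start at A.
Its neighbours: C, I.
Then their neighbours: F.
Then next layer: D.
Then next layer: B, G.
Then next layer: H.
Nothing further is reachable.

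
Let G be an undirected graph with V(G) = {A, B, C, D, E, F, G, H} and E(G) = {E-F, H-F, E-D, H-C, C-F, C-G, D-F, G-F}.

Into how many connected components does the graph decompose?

3

From A: component {A}.
From B: component {B}.
From C: component {C, D, E, F, G, H}.
That's 3 components.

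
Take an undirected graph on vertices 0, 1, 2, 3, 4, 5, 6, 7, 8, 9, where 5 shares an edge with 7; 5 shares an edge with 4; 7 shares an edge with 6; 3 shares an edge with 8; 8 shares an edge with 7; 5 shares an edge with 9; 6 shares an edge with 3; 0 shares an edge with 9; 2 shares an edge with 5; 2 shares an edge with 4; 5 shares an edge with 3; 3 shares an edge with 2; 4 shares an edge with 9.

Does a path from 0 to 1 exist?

No

Explore from 0.
Distance 1: reach 9.
Distance 2: reach 4, 5.
Distance 3: reach 2, 3, 7.
Distance 4: reach 6, 8.
The search is exhausted without reaching 1; it lies in a different component.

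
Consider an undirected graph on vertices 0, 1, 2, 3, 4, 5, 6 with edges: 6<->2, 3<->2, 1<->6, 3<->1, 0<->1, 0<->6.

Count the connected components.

From 0: component {0, 1, 2, 3, 6}.
From 4: component {4}.
From 5: component {5}.
That's 3 components.

3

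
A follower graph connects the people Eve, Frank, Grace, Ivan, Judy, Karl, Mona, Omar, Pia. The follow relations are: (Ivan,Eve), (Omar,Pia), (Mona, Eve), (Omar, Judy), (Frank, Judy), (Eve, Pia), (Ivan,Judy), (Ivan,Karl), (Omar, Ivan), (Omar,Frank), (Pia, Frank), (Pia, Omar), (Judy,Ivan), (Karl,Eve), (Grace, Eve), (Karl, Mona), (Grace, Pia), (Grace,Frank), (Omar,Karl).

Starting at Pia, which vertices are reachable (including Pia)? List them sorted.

Eve, Frank, Ivan, Judy, Karl, Mona, Omar, Pia

Start at Pia.
Its neighbours: Frank, Omar.
Then their neighbours: Ivan, Judy, Karl.
Then next layer: Eve, Mona.
Nothing further is reachable.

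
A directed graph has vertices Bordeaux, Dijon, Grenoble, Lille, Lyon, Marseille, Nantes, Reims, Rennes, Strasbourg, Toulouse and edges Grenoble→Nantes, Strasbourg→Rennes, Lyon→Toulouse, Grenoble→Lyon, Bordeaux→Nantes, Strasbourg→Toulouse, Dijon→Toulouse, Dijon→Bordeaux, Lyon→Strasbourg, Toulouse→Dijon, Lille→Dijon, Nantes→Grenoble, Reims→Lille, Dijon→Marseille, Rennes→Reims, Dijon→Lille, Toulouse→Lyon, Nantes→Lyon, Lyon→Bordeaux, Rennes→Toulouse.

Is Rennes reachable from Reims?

Explore from Reims.
Distance 1: reach Lille.
Distance 2: reach Dijon.
Distance 3: reach Bordeaux, Marseille, Toulouse.
Distance 4: reach Lyon, Nantes.
Distance 5: reach Grenoble, Strasbourg.
Distance 6: reach Rennes.
Found Rennes.

Yes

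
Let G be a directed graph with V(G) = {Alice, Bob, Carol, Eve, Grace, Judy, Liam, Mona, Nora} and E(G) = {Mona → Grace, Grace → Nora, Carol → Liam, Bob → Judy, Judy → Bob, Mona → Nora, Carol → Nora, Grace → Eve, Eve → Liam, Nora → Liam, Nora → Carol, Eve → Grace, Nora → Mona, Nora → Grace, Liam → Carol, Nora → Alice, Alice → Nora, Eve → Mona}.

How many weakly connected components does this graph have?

2

From Alice: component {Alice, Carol, Eve, Grace, Liam, Mona, Nora}.
From Bob: component {Bob, Judy}.
That's 2 components.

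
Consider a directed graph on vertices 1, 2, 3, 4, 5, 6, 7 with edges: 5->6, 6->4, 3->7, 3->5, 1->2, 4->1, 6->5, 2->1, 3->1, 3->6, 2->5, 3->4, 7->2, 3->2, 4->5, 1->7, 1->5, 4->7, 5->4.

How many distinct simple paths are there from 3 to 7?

23

3→1→2→5→4→7
3→1→2→5→6→4→7
3→1→5→4→7
3→1→5→6→4→7
3→1→7
3→2→1→5→4→7
3→2→1→5→6→4→7
3→2→1→7
... and 15 more.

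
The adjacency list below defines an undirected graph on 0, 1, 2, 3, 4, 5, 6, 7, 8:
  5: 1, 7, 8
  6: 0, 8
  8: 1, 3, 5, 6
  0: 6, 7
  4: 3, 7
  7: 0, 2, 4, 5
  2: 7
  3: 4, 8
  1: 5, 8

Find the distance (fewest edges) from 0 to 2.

Distance 0: 0.
Distance 1: 6, 7.
Distance 2: 2, 4, 5, 8 — contains 2.

2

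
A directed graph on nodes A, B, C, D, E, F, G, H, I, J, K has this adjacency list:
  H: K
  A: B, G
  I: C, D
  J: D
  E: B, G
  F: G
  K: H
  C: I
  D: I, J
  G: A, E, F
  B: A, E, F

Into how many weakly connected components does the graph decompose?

From A: component {A, B, E, F, G}.
From C: component {C, D, I, J}.
From H: component {H, K}.
That's 3 components.

3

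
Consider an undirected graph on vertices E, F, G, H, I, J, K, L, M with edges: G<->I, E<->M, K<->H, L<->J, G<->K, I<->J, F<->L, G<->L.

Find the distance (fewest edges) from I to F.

Distance 0: I.
Distance 1: G, J.
Distance 2: K, L.
Distance 3: F, H — contains F.

3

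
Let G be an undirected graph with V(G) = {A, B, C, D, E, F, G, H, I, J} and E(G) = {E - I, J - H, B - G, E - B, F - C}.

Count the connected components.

From A: component {A}.
From B: component {B, E, G, I}.
From C: component {C, F}.
From D: component {D}.
From H: component {H, J}.
That's 5 components.

5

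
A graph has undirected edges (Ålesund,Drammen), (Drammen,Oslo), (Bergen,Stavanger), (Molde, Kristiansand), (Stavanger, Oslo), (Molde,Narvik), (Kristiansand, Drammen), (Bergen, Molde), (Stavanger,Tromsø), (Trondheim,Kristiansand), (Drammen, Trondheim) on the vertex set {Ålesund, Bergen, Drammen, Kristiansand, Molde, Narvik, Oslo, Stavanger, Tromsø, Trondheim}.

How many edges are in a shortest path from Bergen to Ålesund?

Distance 0: Bergen.
Distance 1: Molde, Stavanger.
Distance 2: Kristiansand, Narvik, Oslo, Tromsø.
Distance 3: Drammen, Trondheim.
Distance 4: Ålesund — contains Ålesund.

4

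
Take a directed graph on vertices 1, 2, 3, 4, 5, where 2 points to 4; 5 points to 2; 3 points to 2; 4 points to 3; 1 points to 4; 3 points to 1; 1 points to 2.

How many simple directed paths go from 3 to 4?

3

3→1→2→4
3→1→4
3→2→4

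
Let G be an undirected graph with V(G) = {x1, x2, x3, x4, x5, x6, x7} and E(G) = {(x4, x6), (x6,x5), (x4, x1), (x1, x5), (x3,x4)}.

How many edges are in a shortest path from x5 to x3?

3

Distance 0: x5.
Distance 1: x1, x6.
Distance 2: x4.
Distance 3: x3 — contains x3.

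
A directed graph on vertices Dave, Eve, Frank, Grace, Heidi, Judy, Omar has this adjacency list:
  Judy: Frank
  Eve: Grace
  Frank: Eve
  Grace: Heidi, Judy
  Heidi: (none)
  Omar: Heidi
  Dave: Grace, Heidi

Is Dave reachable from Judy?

No

Explore from Judy.
Distance 1: reach Frank.
Distance 2: reach Eve.
Distance 3: reach Grace.
Distance 4: reach Heidi.
The search from Judy is exhausted; no directed path reaches Dave.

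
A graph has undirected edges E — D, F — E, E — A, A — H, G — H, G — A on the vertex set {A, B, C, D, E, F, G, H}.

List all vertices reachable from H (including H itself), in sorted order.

A, D, E, F, G, H

Start at H.
Its neighbours: A, G.
Then their neighbours: E.
Then next layer: D, F.
Nothing further is reachable.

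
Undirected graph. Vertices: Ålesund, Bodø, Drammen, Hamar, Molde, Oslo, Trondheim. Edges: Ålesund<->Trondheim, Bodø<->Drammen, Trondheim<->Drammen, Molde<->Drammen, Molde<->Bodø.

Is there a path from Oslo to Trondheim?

Oslo has no edges, so nothing is reachable from it.

No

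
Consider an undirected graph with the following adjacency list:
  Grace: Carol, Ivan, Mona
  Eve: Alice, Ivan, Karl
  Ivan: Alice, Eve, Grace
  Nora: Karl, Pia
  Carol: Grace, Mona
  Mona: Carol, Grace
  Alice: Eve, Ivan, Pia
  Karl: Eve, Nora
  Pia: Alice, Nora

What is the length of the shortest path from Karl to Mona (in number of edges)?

Distance 0: Karl.
Distance 1: Eve, Nora.
Distance 2: Alice, Ivan, Pia.
Distance 3: Grace.
Distance 4: Carol, Mona — contains Mona.

4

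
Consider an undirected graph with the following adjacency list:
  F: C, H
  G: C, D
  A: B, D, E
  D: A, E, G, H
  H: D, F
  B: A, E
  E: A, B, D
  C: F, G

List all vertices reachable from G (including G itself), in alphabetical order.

A, B, C, D, E, F, G, H

Start at G.
Its neighbours: C, D.
Then their neighbours: A, E, F, H.
Then next layer: B.
Every vertex is now reached.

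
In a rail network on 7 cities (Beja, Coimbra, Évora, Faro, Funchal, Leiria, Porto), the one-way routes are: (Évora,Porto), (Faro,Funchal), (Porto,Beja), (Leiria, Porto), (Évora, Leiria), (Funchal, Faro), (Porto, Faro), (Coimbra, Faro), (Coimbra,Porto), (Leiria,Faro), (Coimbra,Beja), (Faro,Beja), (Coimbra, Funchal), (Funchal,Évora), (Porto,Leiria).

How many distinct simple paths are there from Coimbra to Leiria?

6

Coimbra→Faro→Funchal→Évora→Leiria
Coimbra→Faro→Funchal→Évora→Porto→Leiria
Coimbra→Funchal→Évora→Leiria
Coimbra→Funchal→Évora→Porto→Leiria
Coimbra→Porto→Faro→Funchal→Évora→Leiria
Coimbra→Porto→Leiria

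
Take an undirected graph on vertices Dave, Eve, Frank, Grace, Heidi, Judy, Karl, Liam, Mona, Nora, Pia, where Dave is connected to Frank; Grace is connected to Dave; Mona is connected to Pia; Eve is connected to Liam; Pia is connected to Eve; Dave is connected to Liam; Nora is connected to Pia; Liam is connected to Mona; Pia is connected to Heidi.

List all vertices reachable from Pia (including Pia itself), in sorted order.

Start at Pia.
Its neighbours: Eve, Heidi, Mona, Nora.
Then their neighbours: Liam.
Then next layer: Dave.
Then next layer: Frank, Grace.
Nothing further is reachable.

Dave, Eve, Frank, Grace, Heidi, Liam, Mona, Nora, Pia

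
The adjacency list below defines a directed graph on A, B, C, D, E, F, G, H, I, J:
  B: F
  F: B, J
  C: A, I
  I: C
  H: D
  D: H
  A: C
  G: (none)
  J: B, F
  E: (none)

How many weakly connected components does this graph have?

From A: component {A, C, I}.
From B: component {B, F, J}.
From D: component {D, H}.
From E: component {E}.
From G: component {G}.
That's 5 components.

5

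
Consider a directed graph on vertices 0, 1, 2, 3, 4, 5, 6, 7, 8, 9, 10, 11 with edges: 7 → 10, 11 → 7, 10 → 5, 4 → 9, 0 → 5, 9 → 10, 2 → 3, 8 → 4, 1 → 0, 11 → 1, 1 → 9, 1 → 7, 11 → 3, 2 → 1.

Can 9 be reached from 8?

Explore from 8.
Distance 1: reach 4.
Distance 2: reach 9.
Found 9.

Yes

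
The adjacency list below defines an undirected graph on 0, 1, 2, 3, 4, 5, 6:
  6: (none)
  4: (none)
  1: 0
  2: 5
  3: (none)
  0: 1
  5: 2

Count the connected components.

From 0: component {0, 1}.
From 2: component {2, 5}.
From 3: component {3}.
From 4: component {4}.
From 6: component {6}.
That's 5 components.

5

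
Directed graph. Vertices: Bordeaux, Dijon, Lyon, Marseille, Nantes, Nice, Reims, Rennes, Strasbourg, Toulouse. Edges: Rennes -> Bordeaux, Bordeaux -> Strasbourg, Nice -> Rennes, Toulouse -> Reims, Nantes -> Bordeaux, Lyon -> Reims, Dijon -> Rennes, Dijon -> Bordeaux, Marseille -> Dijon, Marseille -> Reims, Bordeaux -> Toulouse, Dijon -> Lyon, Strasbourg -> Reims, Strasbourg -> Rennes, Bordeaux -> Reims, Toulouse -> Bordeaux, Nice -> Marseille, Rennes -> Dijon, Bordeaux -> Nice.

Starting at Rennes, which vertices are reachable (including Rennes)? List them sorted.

Bordeaux, Dijon, Lyon, Marseille, Nice, Reims, Rennes, Strasbourg, Toulouse

Start at Rennes.
Its neighbours: Bordeaux, Dijon.
Then their neighbours: Lyon, Nice, Reims, Strasbourg, Toulouse.
Then next layer: Marseille.
Nothing further is reachable.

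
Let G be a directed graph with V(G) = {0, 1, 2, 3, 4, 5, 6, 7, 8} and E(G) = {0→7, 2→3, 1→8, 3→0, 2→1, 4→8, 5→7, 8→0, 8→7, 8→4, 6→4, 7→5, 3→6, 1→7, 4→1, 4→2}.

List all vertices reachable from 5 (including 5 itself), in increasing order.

5, 7

Start at 5.
Its neighbours: 7.
Nothing further is reachable.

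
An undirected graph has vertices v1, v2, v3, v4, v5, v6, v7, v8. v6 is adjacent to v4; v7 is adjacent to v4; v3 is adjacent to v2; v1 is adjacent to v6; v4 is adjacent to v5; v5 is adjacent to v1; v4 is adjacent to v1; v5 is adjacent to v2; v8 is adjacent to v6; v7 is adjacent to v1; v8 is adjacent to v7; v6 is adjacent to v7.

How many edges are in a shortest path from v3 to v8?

Distance 0: v3.
Distance 1: v2.
Distance 2: v5.
Distance 3: v1, v4.
Distance 4: v6, v7.
Distance 5: v8 — contains v8.

5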